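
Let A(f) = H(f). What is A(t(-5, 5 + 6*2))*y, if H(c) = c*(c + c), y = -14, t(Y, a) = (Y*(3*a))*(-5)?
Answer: -45517500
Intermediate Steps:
t(Y, a) = -15*Y*a (t(Y, a) = (3*Y*a)*(-5) = -15*Y*a)
H(c) = 2*c² (H(c) = c*(2*c) = 2*c²)
A(f) = 2*f²
A(t(-5, 5 + 6*2))*y = (2*(-15*(-5)*(5 + 6*2))²)*(-14) = (2*(-15*(-5)*(5 + 12))²)*(-14) = (2*(-15*(-5)*17)²)*(-14) = (2*1275²)*(-14) = (2*1625625)*(-14) = 3251250*(-14) = -45517500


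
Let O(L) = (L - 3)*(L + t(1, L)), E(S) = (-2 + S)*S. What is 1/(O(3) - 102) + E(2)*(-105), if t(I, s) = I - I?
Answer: -1/102 ≈ -0.0098039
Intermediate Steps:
t(I, s) = 0
E(S) = S*(-2 + S)
O(L) = L*(-3 + L) (O(L) = (L - 3)*(L + 0) = (-3 + L)*L = L*(-3 + L))
1/(O(3) - 102) + E(2)*(-105) = 1/(3*(-3 + 3) - 102) + (2*(-2 + 2))*(-105) = 1/(3*0 - 102) + (2*0)*(-105) = 1/(0 - 102) + 0*(-105) = 1/(-102) + 0 = -1/102 + 0 = -1/102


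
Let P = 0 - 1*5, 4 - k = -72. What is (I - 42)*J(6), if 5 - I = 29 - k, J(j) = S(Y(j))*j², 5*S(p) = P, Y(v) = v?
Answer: -360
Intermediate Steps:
k = 76 (k = 4 - 1*(-72) = 4 + 72 = 76)
P = -5 (P = 0 - 5 = -5)
S(p) = -1 (S(p) = (⅕)*(-5) = -1)
J(j) = -j²
I = 52 (I = 5 - (29 - 1*76) = 5 - (29 - 76) = 5 - 1*(-47) = 5 + 47 = 52)
(I - 42)*J(6) = (52 - 42)*(-1*6²) = 10*(-1*36) = 10*(-36) = -360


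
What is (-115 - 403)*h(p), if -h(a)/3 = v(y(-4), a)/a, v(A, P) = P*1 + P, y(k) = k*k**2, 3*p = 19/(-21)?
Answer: 3108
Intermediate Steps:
p = -19/63 (p = (19/(-21))/3 = (19*(-1/21))/3 = (1/3)*(-19/21) = -19/63 ≈ -0.30159)
y(k) = k**3
v(A, P) = 2*P (v(A, P) = P + P = 2*P)
h(a) = -6 (h(a) = -3*2*a/a = -3*2 = -6)
(-115 - 403)*h(p) = (-115 - 403)*(-6) = -518*(-6) = 3108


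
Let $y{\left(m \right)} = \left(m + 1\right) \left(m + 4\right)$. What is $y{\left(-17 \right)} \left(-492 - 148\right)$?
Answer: $-133120$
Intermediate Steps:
$y{\left(m \right)} = \left(1 + m\right) \left(4 + m\right)$
$y{\left(-17 \right)} \left(-492 - 148\right) = \left(4 + \left(-17\right)^{2} + 5 \left(-17\right)\right) \left(-492 - 148\right) = \left(4 + 289 - 85\right) \left(-640\right) = 208 \left(-640\right) = -133120$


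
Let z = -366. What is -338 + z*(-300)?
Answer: 109462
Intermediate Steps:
-338 + z*(-300) = -338 - 366*(-300) = -338 + 109800 = 109462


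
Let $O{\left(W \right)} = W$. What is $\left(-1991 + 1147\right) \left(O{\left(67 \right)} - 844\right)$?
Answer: $655788$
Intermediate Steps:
$\left(-1991 + 1147\right) \left(O{\left(67 \right)} - 844\right) = \left(-1991 + 1147\right) \left(67 - 844\right) = \left(-844\right) \left(-777\right) = 655788$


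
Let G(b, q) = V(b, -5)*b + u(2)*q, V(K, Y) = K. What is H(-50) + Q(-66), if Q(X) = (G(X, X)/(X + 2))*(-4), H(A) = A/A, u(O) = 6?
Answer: 497/2 ≈ 248.50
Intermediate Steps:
H(A) = 1
G(b, q) = b² + 6*q (G(b, q) = b*b + 6*q = b² + 6*q)
Q(X) = -4*(X² + 6*X)/(2 + X) (Q(X) = ((X² + 6*X)/(X + 2))*(-4) = ((X² + 6*X)/(2 + X))*(-4) = -4*(X² + 6*X)/(2 + X))
H(-50) + Q(-66) = 1 + 4*(-66)*(-6 - 1*(-66))/(2 - 66) = 1 + 4*(-66)*(-6 + 66)/(-64) = 1 + 4*(-66)*(-1/64)*60 = 1 + 495/2 = 497/2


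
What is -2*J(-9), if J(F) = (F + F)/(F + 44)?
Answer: 36/35 ≈ 1.0286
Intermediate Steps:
J(F) = 2*F/(44 + F) (J(F) = (2*F)/(44 + F) = 2*F/(44 + F))
-2*J(-9) = -4*(-9)/(44 - 9) = -4*(-9)/35 = -2*(-18/35) = 36/35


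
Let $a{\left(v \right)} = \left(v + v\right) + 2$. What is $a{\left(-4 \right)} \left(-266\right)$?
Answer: $1596$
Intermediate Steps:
$a{\left(v \right)} = 2 + 2 v$ ($a{\left(v \right)} = 2 v + 2 = 2 + 2 v$)
$a{\left(-4 \right)} \left(-266\right) = \left(2 + 2 \left(-4\right)\right) \left(-266\right) = \left(2 - 8\right) \left(-266\right) = \left(-6\right) \left(-266\right) = 1596$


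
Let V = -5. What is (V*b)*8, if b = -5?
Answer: 200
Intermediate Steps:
(V*b)*8 = -5*(-5)*8 = 25*8 = 200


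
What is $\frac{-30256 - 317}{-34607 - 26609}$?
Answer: $\frac{30573}{61216} \approx 0.49943$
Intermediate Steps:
$\frac{-30256 - 317}{-34607 - 26609} = - \frac{30573}{-61216} = \left(-30573\right) \left(- \frac{1}{61216}\right) = \frac{30573}{61216}$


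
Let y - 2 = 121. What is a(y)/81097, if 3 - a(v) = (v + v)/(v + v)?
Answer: 2/81097 ≈ 2.4662e-5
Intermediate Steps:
y = 123 (y = 2 + 121 = 123)
a(v) = 2 (a(v) = 3 - (v + v)/(v + v) = 3 - 2*v/(2*v) = 3 - 2*v*1/(2*v) = 3 - 1*1 = 3 - 1 = 2)
a(y)/81097 = 2/81097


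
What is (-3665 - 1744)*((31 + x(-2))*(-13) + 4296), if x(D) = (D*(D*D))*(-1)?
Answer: -20494701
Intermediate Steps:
x(D) = -D**3 (x(D) = (D*D**2)*(-1) = D**3*(-1) = -D**3)
(-3665 - 1744)*((31 + x(-2))*(-13) + 4296) = (-3665 - 1744)*((31 - 1*(-2)**3)*(-13) + 4296) = -5409*((31 - 1*(-8))*(-13) + 4296) = -5409*((31 + 8)*(-13) + 4296) = -5409*(39*(-13) + 4296) = -5409*(-507 + 4296) = -5409*3789 = -20494701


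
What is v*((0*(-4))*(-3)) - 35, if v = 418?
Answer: -35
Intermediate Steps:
v*((0*(-4))*(-3)) - 35 = 418*((0*(-4))*(-3)) - 35 = 418*(0*(-3)) - 35 = 418*0 - 35 = 0 - 35 = -35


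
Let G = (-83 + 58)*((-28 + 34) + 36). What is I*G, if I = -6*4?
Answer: 25200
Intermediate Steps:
I = -24
G = -1050 (G = -25*(6 + 36) = -25*42 = -1050)
I*G = -24*(-1050) = 25200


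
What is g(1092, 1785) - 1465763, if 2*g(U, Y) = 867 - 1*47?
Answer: -1465353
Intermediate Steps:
g(U, Y) = 410 (g(U, Y) = (867 - 1*47)/2 = (867 - 47)/2 = (½)*820 = 410)
g(1092, 1785) - 1465763 = 410 - 1465763 = -1465353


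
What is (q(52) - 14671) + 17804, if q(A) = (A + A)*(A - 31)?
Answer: 5317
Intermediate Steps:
q(A) = 2*A*(-31 + A) (q(A) = (2*A)*(-31 + A) = 2*A*(-31 + A))
(q(52) - 14671) + 17804 = (2*52*(-31 + 52) - 14671) + 17804 = (2*52*21 - 14671) + 17804 = (2184 - 14671) + 17804 = -12487 + 17804 = 5317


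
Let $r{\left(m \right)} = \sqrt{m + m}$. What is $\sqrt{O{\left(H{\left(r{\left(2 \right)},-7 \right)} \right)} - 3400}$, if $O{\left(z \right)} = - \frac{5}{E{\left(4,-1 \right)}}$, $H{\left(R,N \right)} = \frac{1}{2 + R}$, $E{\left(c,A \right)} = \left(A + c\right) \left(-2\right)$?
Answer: $\frac{i \sqrt{122370}}{6} \approx 58.302 i$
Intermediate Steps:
$r{\left(m \right)} = \sqrt{2} \sqrt{m}$ ($r{\left(m \right)} = \sqrt{2 m} = \sqrt{2} \sqrt{m}$)
$E{\left(c,A \right)} = - 2 A - 2 c$
$O{\left(z \right)} = \frac{5}{6}$ ($O{\left(z \right)} = - \frac{5}{\left(-2\right) \left(-1\right) - 8} = - \frac{5}{2 - 8} = - \frac{5}{-6} = \left(-5\right) \left(- \frac{1}{6}\right) = \frac{5}{6}$)
$\sqrt{O{\left(H{\left(r{\left(2 \right)},-7 \right)} \right)} - 3400} = \sqrt{\frac{5}{6} - 3400} = \sqrt{- \frac{20395}{6}} = \frac{i \sqrt{122370}}{6}$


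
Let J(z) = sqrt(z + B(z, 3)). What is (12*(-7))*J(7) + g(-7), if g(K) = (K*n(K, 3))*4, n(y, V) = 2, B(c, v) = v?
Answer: -56 - 84*sqrt(10) ≈ -321.63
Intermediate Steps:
g(K) = 8*K (g(K) = (K*2)*4 = (2*K)*4 = 8*K)
J(z) = sqrt(3 + z) (J(z) = sqrt(z + 3) = sqrt(3 + z))
(12*(-7))*J(7) + g(-7) = (12*(-7))*sqrt(3 + 7) + 8*(-7) = -84*sqrt(10) - 56 = -56 - 84*sqrt(10)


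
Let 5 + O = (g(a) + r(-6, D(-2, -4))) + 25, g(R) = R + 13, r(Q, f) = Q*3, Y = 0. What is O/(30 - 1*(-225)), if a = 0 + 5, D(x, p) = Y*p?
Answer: 4/51 ≈ 0.078431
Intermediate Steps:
D(x, p) = 0 (D(x, p) = 0*p = 0)
r(Q, f) = 3*Q
a = 5
g(R) = 13 + R
O = 20 (O = -5 + (((13 + 5) + 3*(-6)) + 25) = -5 + ((18 - 18) + 25) = -5 + (0 + 25) = -5 + 25 = 20)
O/(30 - 1*(-225)) = 20/(30 - 1*(-225)) = 20/(30 + 225) = 20/255 = 20*(1/255) = 4/51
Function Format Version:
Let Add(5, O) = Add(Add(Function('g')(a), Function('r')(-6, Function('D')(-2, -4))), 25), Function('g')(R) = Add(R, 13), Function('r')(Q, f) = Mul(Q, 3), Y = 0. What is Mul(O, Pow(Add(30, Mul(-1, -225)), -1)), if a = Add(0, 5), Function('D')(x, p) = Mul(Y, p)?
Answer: Rational(4, 51) ≈ 0.078431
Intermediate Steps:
Function('D')(x, p) = 0 (Function('D')(x, p) = Mul(0, p) = 0)
Function('r')(Q, f) = Mul(3, Q)
a = 5
Function('g')(R) = Add(13, R)
O = 20 (O = Add(-5, Add(Add(Add(13, 5), Mul(3, -6)), 25)) = Add(-5, Add(Add(18, -18), 25)) = Add(-5, Add(0, 25)) = Add(-5, 25) = 20)
Mul(O, Pow(Add(30, Mul(-1, -225)), -1)) = Mul(20, Pow(Add(30, Mul(-1, -225)), -1)) = Mul(20, Pow(Add(30, 225), -1)) = Mul(20, Pow(255, -1)) = Mul(20, Rational(1, 255)) = Rational(4, 51)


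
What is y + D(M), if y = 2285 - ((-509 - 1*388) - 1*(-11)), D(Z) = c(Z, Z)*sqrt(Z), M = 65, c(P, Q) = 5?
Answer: 3171 + 5*sqrt(65) ≈ 3211.3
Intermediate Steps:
D(Z) = 5*sqrt(Z)
y = 3171 (y = 2285 - ((-509 - 388) + 11) = 2285 - (-897 + 11) = 2285 - 1*(-886) = 2285 + 886 = 3171)
y + D(M) = 3171 + 5*sqrt(65)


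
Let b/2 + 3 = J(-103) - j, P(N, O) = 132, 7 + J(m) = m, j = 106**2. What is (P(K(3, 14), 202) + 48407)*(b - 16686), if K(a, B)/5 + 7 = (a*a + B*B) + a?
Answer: -1911659976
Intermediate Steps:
j = 11236
J(m) = -7 + m
K(a, B) = -35 + 5*a + 5*B**2 + 5*a**2 (K(a, B) = -35 + 5*((a*a + B*B) + a) = -35 + 5*((a**2 + B**2) + a) = -35 + 5*((B**2 + a**2) + a) = -35 + 5*(a + B**2 + a**2) = -35 + (5*a + 5*B**2 + 5*a**2) = -35 + 5*a + 5*B**2 + 5*a**2)
b = -22698 (b = -6 + 2*((-7 - 103) - 1*11236) = -6 + 2*(-110 - 11236) = -6 + 2*(-11346) = -6 - 22692 = -22698)
(P(K(3, 14), 202) + 48407)*(b - 16686) = (132 + 48407)*(-22698 - 16686) = 48539*(-39384) = -1911659976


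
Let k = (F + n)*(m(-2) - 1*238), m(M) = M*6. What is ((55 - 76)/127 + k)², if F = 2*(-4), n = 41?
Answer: 1097824068441/16129 ≈ 6.8065e+7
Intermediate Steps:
m(M) = 6*M
F = -8
k = -8250 (k = (-8 + 41)*(6*(-2) - 1*238) = 33*(-12 - 238) = 33*(-250) = -8250)
((55 - 76)/127 + k)² = ((55 - 76)/127 - 8250)² = (-21*1/127 - 8250)² = (-21/127 - 8250)² = (-1047771/127)² = 1097824068441/16129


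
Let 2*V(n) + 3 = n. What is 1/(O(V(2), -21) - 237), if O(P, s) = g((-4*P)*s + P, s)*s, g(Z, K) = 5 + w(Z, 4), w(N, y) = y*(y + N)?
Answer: 1/2892 ≈ 0.00034578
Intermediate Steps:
V(n) = -3/2 + n/2
w(N, y) = y*(N + y)
g(Z, K) = 21 + 4*Z (g(Z, K) = 5 + 4*(Z + 4) = 5 + 4*(4 + Z) = 5 + (16 + 4*Z) = 21 + 4*Z)
O(P, s) = s*(21 + 4*P - 16*P*s) (O(P, s) = (21 + 4*((-4*P)*s + P))*s = (21 + 4*(-4*P*s + P))*s = (21 + 4*(P - 4*P*s))*s = (21 + (4*P - 16*P*s))*s = (21 + 4*P - 16*P*s)*s = s*(21 + 4*P - 16*P*s))
1/(O(V(2), -21) - 237) = 1/(-21*(21 + 4*(-3/2 + (½)*2) - 16*(-3/2 + (½)*2)*(-21)) - 237) = 1/(-21*(21 + 4*(-3/2 + 1) - 16*(-3/2 + 1)*(-21)) - 237) = 1/(-21*(21 + 4*(-½) - 16*(-½)*(-21)) - 237) = 1/(-21*(21 - 2 - 168) - 237) = 1/(-21*(-149) - 237) = 1/(3129 - 237) = 1/2892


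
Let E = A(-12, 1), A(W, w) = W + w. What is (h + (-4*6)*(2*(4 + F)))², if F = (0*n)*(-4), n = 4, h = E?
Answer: 41209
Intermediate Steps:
E = -11 (E = -12 + 1 = -11)
h = -11
F = 0 (F = (0*4)*(-4) = 0*(-4) = 0)
(h + (-4*6)*(2*(4 + F)))² = (-11 + (-4*6)*(2*(4 + 0)))² = (-11 - 48*4)² = (-11 - 24*8)² = (-11 - 192)² = (-203)² = 41209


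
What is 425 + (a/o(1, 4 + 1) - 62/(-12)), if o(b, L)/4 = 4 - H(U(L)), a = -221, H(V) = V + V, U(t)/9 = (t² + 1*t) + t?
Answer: 3232075/7512 ≈ 430.25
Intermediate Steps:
U(t) = 9*t² + 18*t (U(t) = 9*((t² + 1*t) + t) = 9*((t² + t) + t) = 9*((t + t²) + t) = 9*(t² + 2*t) = 9*t² + 18*t)
H(V) = 2*V
o(b, L) = 16 - 72*L*(2 + L) (o(b, L) = 4*(4 - 2*9*L*(2 + L)) = 4*(4 - 18*L*(2 + L)) = 16 - 72*L*(2 + L))
425 + (a/o(1, 4 + 1) - 62/(-12)) = 425 + (-221/(16 - 72*(4 + 1)*(2 + (4 + 1))) - 62/(-12)) = 425 + (-221/(16 - 72*5*(2 + 5)) - 62*(-1/12)) = 425 + (-221/(16 - 72*5*7) + 31/6) = 425 + (-221/(16 - 2520) + 31/6) = 425 + (-221/(-2504) + 31/6) = 425 + (-221*(-1/2504) + 31/6) = 425 + (221/2504 + 31/6) = 425 + 39475/7512 = 3232075/7512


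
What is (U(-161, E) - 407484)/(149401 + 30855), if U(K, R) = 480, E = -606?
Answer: -101751/45064 ≈ -2.2579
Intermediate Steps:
(U(-161, E) - 407484)/(149401 + 30855) = (480 - 407484)/(149401 + 30855) = -407004/180256 = -407004*1/180256 = -101751/45064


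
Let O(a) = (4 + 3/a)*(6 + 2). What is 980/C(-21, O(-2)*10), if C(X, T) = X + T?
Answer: 980/179 ≈ 5.4749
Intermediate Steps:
O(a) = 32 + 24/a (O(a) = (4 + 3/a)*8 = 32 + 24/a)
C(X, T) = T + X
980/C(-21, O(-2)*10) = 980/((32 + 24/(-2))*10 - 21) = 980/((32 + 24*(-1/2))*10 - 21) = 980/((32 - 12)*10 - 21) = 980/(20*10 - 21) = 980/(200 - 21) = 980/179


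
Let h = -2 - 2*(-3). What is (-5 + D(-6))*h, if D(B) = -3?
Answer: -32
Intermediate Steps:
h = 4 (h = -2 + 6 = 4)
(-5 + D(-6))*h = (-5 - 3)*4 = -8*4 = -32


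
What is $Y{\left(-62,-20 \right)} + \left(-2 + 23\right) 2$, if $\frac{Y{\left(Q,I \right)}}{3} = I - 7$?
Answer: $-39$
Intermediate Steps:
$Y{\left(Q,I \right)} = -21 + 3 I$ ($Y{\left(Q,I \right)} = 3 \left(I - 7\right) = 3 \left(-7 + I\right) = -21 + 3 I$)
$Y{\left(-62,-20 \right)} + \left(-2 + 23\right) 2 = \left(-21 + 3 \left(-20\right)\right) + \left(-2 + 23\right) 2 = \left(-21 - 60\right) + 21 \cdot 2 = -81 + 42 = -39$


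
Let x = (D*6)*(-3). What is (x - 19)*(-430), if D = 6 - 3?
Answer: 31390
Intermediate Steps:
D = 3
x = -54 (x = (3*6)*(-3) = 18*(-3) = -54)
(x - 19)*(-430) = (-54 - 19)*(-430) = -73*(-430) = 31390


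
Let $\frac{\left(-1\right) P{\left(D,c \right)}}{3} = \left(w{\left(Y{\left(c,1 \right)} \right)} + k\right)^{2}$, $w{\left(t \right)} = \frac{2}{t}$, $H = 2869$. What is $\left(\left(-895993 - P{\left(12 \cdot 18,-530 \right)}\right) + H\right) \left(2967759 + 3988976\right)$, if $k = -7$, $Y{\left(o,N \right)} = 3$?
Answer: $- \frac{18637169589085}{3} \approx -6.2124 \cdot 10^{12}$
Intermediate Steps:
$P{\left(D,c \right)} = - \frac{361}{3}$ ($P{\left(D,c \right)} = - 3 \left(\frac{2}{3} - 7\right)^{2} = - 3 \left(- \frac{19}{3}\right)^{2} = \left(-3\right) \frac{361}{9} = - \frac{361}{3}$)
$\left(\left(-895993 - P{\left(12 \cdot 18,-530 \right)}\right) + H\right) \left(2967759 + 3988976\right) = \left(\left(-895993 - - \frac{361}{3}\right) + 2869\right) \left(2967759 + 3988976\right) = \left(\left(-895993 + \frac{361}{3}\right) + 2869\right) 6956735 = \left(- \frac{2687618}{3} + 2869\right) 6956735 = \left(- \frac{2679011}{3}\right) 6956735 = - \frac{18637169589085}{3}$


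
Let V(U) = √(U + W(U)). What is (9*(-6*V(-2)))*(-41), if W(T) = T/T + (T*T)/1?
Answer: 2214*√3 ≈ 3834.8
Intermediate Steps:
W(T) = 1 + T² (W(T) = 1 + T²*1 = 1 + T²)
V(U) = √(1 + U + U²) (V(U) = √(U + (1 + U²)) = √(1 + U + U²))
(9*(-6*V(-2)))*(-41) = (9*(-6*√(1 - 2 + (-2)²)))*(-41) = (9*(-6*√(1 - 2 + 4)))*(-41) = (9*(-6*√3))*(-41) = -54*√3*(-41) = 2214*√3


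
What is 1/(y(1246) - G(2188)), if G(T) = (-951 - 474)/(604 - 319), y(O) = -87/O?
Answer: 1246/6143 ≈ 0.20283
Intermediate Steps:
G(T) = -5 (G(T) = -1425/285 = -1425*1/285 = -5)
1/(y(1246) - G(2188)) = 1/(-87/1246 - 1*(-5)) = 1/(-87*1/1246 + 5) = 1/(-87/1246 + 5) = 1/(6143/1246) = 1246/6143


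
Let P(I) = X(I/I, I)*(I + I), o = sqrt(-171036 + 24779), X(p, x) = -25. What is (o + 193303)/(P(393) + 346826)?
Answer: 193303/327176 + I*sqrt(146257)/327176 ≈ 0.59082 + 0.0011689*I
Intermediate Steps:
o = I*sqrt(146257) (o = sqrt(-146257) = I*sqrt(146257) ≈ 382.44*I)
P(I) = -50*I (P(I) = -25*(I + I) = -50*I)
(o + 193303)/(P(393) + 346826) = (I*sqrt(146257) + 193303)/(-50*393 + 346826) = (193303 + I*sqrt(146257))/(-19650 + 346826) = (193303 + I*sqrt(146257))/327176 = (193303 + I*sqrt(146257))*(1/327176) = 193303/327176 + I*sqrt(146257)/327176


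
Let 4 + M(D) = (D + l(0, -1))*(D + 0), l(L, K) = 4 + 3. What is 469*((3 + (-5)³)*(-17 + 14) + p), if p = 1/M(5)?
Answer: 1373299/8 ≈ 1.7166e+5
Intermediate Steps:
l(L, K) = 7
M(D) = -4 + D*(7 + D) (M(D) = -4 + (D + 7)*(D + 0) = -4 + (7 + D)*D = -4 + D*(7 + D))
p = 1/56 (p = 1/(-4 + 5² + 7*5) = 1/(-4 + 25 + 35) = 1/56 ≈ 0.017857)
469*((3 + (-5)³)*(-17 + 14) + p) = 469*((3 + (-5)³)*(-17 + 14) + 1/56) = 469*((3 - 125)*(-3) + 1/56) = 469*(-122*(-3) + 1/56) = 469*(366 + 1/56) = 469*(20497/56) = 1373299/8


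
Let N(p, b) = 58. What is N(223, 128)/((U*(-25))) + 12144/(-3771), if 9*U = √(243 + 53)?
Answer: -4048/1257 - 261*√74/1850 ≈ -4.4340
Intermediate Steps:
U = 2*√74/9 (U = √(243 + 53)/9 = √296/9 = (2*√74)/9 = 2*√74/9 ≈ 1.9116)
N(223, 128)/((U*(-25))) + 12144/(-3771) = 58/(((2*√74/9)*(-25))) + 12144/(-3771) = 58/((-50*√74/9)) + 12144*(-1/3771) = 58*(-9*√74/3700) - 4048/1257 = -261*√74/1850 - 4048/1257 = -4048/1257 - 261*√74/1850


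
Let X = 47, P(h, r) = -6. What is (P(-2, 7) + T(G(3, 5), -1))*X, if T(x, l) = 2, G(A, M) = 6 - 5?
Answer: -188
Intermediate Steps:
G(A, M) = 1
(P(-2, 7) + T(G(3, 5), -1))*X = (-6 + 2)*47 = -4*47 = -188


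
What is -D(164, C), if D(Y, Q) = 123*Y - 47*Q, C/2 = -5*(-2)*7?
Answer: -13592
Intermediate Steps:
C = 140 (C = 2*(-5*(-2)*7) = 2*(10*7) = 2*70 = 140)
D(Y, Q) = -47*Q + 123*Y
-D(164, C) = -(-47*140 + 123*164) = -(-6580 + 20172) = -1*13592 = -13592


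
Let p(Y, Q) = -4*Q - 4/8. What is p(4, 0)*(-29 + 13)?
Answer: 8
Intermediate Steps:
p(Y, Q) = -1/2 - 4*Q (p(Y, Q) = -4*Q - 4*1/8 = -4*Q - 1/2 = -1/2 - 4*Q)
p(4, 0)*(-29 + 13) = (-1/2 - 4*0)*(-29 + 13) = (-1/2 + 0)*(-16) = -1/2*(-16) = 8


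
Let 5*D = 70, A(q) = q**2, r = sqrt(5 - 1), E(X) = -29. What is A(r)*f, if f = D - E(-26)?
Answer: 172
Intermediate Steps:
r = 2 (r = sqrt(4) = 2)
D = 14 (D = (1/5)*70 = 14)
f = 43 (f = 14 - 1*(-29) = 14 + 29 = 43)
A(r)*f = 2**2*43 = 4*43 = 172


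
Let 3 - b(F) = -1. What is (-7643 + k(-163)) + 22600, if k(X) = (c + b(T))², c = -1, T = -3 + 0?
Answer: 14966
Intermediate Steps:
T = -3
b(F) = 4 (b(F) = 3 - 1*(-1) = 3 + 1 = 4)
k(X) = 9 (k(X) = (-1 + 4)² = 3² = 9)
(-7643 + k(-163)) + 22600 = (-7643 + 9) + 22600 = -7634 + 22600 = 14966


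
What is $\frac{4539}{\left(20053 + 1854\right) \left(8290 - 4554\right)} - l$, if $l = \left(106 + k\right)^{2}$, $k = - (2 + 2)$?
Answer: $- \frac{851510714469}{81844552} \approx -10404.0$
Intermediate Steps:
$k = -4$ ($k = \left(-1\right) 4 = -4$)
$l = 10404$ ($l = \left(106 - 4\right)^{2} = 102^{2} = 10404$)
$\frac{4539}{\left(20053 + 1854\right) \left(8290 - 4554\right)} - l = \frac{4539}{\left(20053 + 1854\right) \left(8290 - 4554\right)} - 10404 = \frac{4539}{21907 \cdot 3736} - 10404 = \frac{4539}{81844552} - 10404 = - \frac{851510714469}{81844552}$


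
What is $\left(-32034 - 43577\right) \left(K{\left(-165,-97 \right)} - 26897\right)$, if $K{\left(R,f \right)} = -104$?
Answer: $2041572611$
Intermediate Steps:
$\left(-32034 - 43577\right) \left(K{\left(-165,-97 \right)} - 26897\right) = \left(-32034 - 43577\right) \left(-104 - 26897\right) = \left(-75611\right) \left(-27001\right) = 2041572611$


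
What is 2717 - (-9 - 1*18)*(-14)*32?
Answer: -9379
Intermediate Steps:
2717 - (-9 - 1*18)*(-14)*32 = 2717 - (-9 - 18)*(-14)*32 = 2717 - (-27*(-14))*32 = 2717 - 378*32 = 2717 - 1*12096 = 2717 - 12096 = -9379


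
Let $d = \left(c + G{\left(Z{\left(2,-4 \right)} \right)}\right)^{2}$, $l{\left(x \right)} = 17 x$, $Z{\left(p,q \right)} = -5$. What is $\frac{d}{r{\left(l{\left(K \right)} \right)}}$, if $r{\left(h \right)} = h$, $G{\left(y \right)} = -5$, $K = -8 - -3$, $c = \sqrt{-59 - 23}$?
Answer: $\frac{57}{85} + \frac{2 i \sqrt{82}}{17} \approx 0.67059 + 1.0653 i$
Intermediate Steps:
$c = i \sqrt{82}$ ($c = \sqrt{-82} = i \sqrt{82} \approx 9.0554 i$)
$K = -5$ ($K = -8 + 3 = -5$)
$d = \left(-5 + i \sqrt{82}\right)^{2}$ ($d = \left(i \sqrt{82} - 5\right)^{2} = \left(-5 + i \sqrt{82}\right)^{2} \approx -57.0 - 90.554 i$)
$\frac{d}{r{\left(l{\left(K \right)} \right)}} = \frac{\left(5 - i \sqrt{82}\right)^{2}}{17 \left(-5\right)} = \frac{\left(5 - i \sqrt{82}\right)^{2}}{-85} = \left(5 - i \sqrt{82}\right)^{2} \left(- \frac{1}{85}\right) = - \frac{\left(5 - i \sqrt{82}\right)^{2}}{85}$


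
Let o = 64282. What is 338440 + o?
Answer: 402722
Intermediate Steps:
338440 + o = 338440 + 64282 = 402722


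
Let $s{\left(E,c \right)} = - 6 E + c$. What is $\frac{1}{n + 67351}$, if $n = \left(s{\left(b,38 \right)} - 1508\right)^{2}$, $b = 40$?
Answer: $\frac{1}{2991451} \approx 3.3429 \cdot 10^{-7}$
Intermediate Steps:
$s{\left(E,c \right)} = c - 6 E$
$n = 2924100$ ($n = \left(\left(38 - 240\right) - 1508\right)^{2} = \left(-202 - 1508\right)^{2} = \left(-1710\right)^{2} = 2924100$)
$\frac{1}{n + 67351} = \frac{1}{2924100 + 67351} = \frac{1}{2991451}$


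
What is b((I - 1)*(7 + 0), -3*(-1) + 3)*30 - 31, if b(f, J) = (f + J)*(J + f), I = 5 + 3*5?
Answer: 579599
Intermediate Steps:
I = 20 (I = 5 + 15 = 20)
b(f, J) = (J + f)**2 (b(f, J) = (J + f)*(J + f) = (J + f)**2)
b((I - 1)*(7 + 0), -3*(-1) + 3)*30 - 31 = ((-3*(-1) + 3) + (20 - 1)*(7 + 0))**2*30 - 31 = ((3 + 3) + 19*7)**2*30 - 31 = (6 + 133)**2*30 - 31 = 139**2*30 - 31 = 19321*30 - 31 = 579630 - 31 = 579599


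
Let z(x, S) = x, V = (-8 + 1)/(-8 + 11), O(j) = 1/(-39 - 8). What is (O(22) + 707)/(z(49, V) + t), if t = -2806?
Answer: -11076/43193 ≈ -0.25643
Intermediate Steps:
O(j) = -1/47 (O(j) = 1/(-47) = -1/47)
V = -7/3 ≈ -2.3333
(O(22) + 707)/(z(49, V) + t) = (-1/47 + 707)/(49 - 2806) = (33228/47)/(-2757) = (33228/47)*(-1/2757) = -11076/43193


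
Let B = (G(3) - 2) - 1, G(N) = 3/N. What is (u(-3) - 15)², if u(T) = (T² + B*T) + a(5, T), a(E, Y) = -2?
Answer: 4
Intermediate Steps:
B = -2 (B = (3/3 - 2) - 1 = (3*(⅓) - 2) - 1 = (1 - 2) - 1 = -1 - 1 = -2)
u(T) = -2 + T² - 2*T (u(T) = (T² - 2*T) - 2 = -2 + T² - 2*T)
(u(-3) - 15)² = ((-2 + (-3)² - 2*(-3)) - 15)² = ((-2 + 9 + 6) - 15)² = (13 - 15)² = (-2)² = 4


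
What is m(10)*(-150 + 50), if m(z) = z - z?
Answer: 0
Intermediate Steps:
m(z) = 0
m(10)*(-150 + 50) = 0*(-150 + 50) = 0*(-100) = 0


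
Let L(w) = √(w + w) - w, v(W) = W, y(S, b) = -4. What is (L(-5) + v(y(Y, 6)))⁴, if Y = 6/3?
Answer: (1 + I*√10)⁴ ≈ 41.0 - 113.84*I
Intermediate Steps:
Y = 2 (Y = 6*(⅓) = 2)
L(w) = -w + √2*√w (L(w) = √(2*w) - w = √2*√w - w = -w + √2*√w)
(L(-5) + v(y(Y, 6)))⁴ = ((-1*(-5) + √2*√(-5)) - 4)⁴ = ((5 + √2*(I*√5)) - 4)⁴ = ((5 + I*√10) - 4)⁴ = (1 + I*√10)⁴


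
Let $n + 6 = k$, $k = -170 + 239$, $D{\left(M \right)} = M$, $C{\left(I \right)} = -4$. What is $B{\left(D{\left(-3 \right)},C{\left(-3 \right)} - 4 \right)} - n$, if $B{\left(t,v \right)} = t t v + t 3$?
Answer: $-144$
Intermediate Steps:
$k = 69$
$B{\left(t,v \right)} = 3 t + v t^{2}$ ($B{\left(t,v \right)} = t^{2} v + 3 t = v t^{2} + 3 t = 3 t + v t^{2}$)
$n = 63$ ($n = -6 + 69 = 63$)
$B{\left(D{\left(-3 \right)},C{\left(-3 \right)} - 4 \right)} - n = - 3 \left(3 - 3 \left(-4 - 4\right)\right) - 63 = - 3 \left(3 - -24\right) - 63 = - 3 \left(3 + 24\right) - 63 = \left(-3\right) 27 - 63 = -81 - 63 = -144$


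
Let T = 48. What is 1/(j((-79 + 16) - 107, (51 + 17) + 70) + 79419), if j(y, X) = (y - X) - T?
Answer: 1/79063 ≈ 1.2648e-5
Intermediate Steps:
j(y, X) = -48 + y - X (j(y, X) = (y - X) - 1*48 = (y - X) - 48 = -48 + y - X)
1/(j((-79 + 16) - 107, (51 + 17) + 70) + 79419) = 1/((-48 + ((-79 + 16) - 107) - ((51 + 17) + 70)) + 79419) = 1/((-48 + (-63 - 107) - (68 + 70)) + 79419) = 1/((-48 - 170 - 1*138) + 79419) = 1/((-48 - 170 - 138) + 79419) = 1/(-356 + 79419) = 1/79063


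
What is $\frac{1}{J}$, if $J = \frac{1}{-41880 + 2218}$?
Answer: $-39662$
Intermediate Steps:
$J = - \frac{1}{39662}$ ($J = \frac{1}{-39662} = - \frac{1}{39662} \approx -2.5213 \cdot 10^{-5}$)
$\frac{1}{J} = \frac{1}{- \frac{1}{39662}} = -39662$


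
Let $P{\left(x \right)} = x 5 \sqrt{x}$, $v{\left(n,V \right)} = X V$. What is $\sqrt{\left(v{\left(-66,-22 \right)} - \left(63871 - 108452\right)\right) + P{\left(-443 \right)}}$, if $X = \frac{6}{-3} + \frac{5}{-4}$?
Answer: $\frac{\sqrt{178610 - 8860 i \sqrt{443}}}{2} \approx 233.67 - 99.755 i$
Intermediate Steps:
$X = - \frac{13}{4}$ ($X = 6 \left(- \frac{1}{3}\right) + 5 \left(- \frac{1}{4}\right) = -2 - \frac{5}{4} = - \frac{13}{4} \approx -3.25$)
$v{\left(n,V \right)} = - \frac{13 V}{4}$
$P{\left(x \right)} = 5 x^{\frac{3}{2}}$ ($P{\left(x \right)} = 5 x \sqrt{x} = 5 x^{\frac{3}{2}}$)
$\sqrt{\left(v{\left(-66,-22 \right)} - \left(63871 - 108452\right)\right) + P{\left(-443 \right)}} = \sqrt{\left(\left(- \frac{13}{4}\right) \left(-22\right) - \left(63871 - 108452\right)\right) + 5 \left(-443\right)^{\frac{3}{2}}} = \sqrt{\left(\frac{143}{2} - \left(63871 - 108452\right)\right) + 5 \left(- 443 i \sqrt{443}\right)} = \sqrt{\left(\frac{143}{2} - -44581\right) - 2215 i \sqrt{443}} = \sqrt{\left(\frac{143}{2} + 44581\right) - 2215 i \sqrt{443}} = \sqrt{\frac{89305}{2} - 2215 i \sqrt{443}}$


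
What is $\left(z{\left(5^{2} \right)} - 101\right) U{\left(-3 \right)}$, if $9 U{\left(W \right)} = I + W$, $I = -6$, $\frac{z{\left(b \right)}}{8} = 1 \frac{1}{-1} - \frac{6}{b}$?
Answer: $\frac{2773}{25} \approx 110.92$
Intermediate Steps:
$z{\left(b \right)} = -8 - \frac{48}{b}$ ($z{\left(b \right)} = 8 \left(1 \frac{1}{-1} - \frac{6}{b}\right) = 8 \left(1 \left(-1\right) - \frac{6}{b}\right) = 8 \left(-1 - \frac{6}{b}\right) = -8 - \frac{48}{b}$)
$U{\left(W \right)} = - \frac{2}{3} + \frac{W}{9}$ ($U{\left(W \right)} = \frac{-6 + W}{9} = - \frac{2}{3} + \frac{W}{9}$)
$\left(z{\left(5^{2} \right)} - 101\right) U{\left(-3 \right)} = \left(\left(-8 - \frac{48}{5^{2}}\right) - 101\right) \left(- \frac{2}{3} + \frac{1}{9} \left(-3\right)\right) = \left(\left(-8 - \frac{48}{25}\right) - 101\right) \left(- \frac{2}{3} - \frac{1}{3}\right) = \left(\left(-8 - \frac{48}{25}\right) - 101\right) \left(-1\right) = \left(- \frac{248}{25} - 101\right) \left(-1\right) = \left(- \frac{2773}{25}\right) \left(-1\right) = \frac{2773}{25}$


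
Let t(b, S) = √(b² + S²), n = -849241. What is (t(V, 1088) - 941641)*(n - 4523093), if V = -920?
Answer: 5058809960094 - 42978672*√31721 ≈ 5.0512e+12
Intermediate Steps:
t(b, S) = √(S² + b²)
(t(V, 1088) - 941641)*(n - 4523093) = (√(1088² + (-920)²) - 941641)*(-849241 - 4523093) = (√(1183744 + 846400) - 941641)*(-5372334) = (√2030144 - 941641)*(-5372334) = (8*√31721 - 941641)*(-5372334) = (-941641 + 8*√31721)*(-5372334) = 5058809960094 - 42978672*√31721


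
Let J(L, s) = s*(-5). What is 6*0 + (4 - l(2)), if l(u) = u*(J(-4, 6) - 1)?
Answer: 66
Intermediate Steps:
J(L, s) = -5*s
l(u) = -31*u (l(u) = u*(-5*6 - 1) = u*(-30 - 1) = u*(-31) = -31*u)
6*0 + (4 - l(2)) = 6*0 + (4 - (-31)*2) = 0 + (4 - 1*(-62)) = 0 + (4 + 62) = 0 + 66 = 66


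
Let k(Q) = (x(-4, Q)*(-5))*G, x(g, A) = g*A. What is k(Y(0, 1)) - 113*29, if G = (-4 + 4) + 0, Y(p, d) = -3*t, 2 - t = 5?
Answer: -3277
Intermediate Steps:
t = -3 (t = 2 - 1*5 = 2 - 5 = -3)
Y(p, d) = 9 (Y(p, d) = -3*(-3) = 9)
x(g, A) = A*g
G = 0 (G = 0 + 0 = 0)
k(Q) = 0 (k(Q) = ((Q*(-4))*(-5))*0 = (-4*Q*(-5))*0 = (20*Q)*0 = 0)
k(Y(0, 1)) - 113*29 = 0 - 113*29 = 0 - 3277 = -3277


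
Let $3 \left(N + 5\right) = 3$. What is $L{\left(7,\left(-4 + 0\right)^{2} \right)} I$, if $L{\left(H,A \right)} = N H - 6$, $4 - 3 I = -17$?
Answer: $-238$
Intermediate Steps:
$N = -4$ ($N = -5 + \frac{1}{3} \cdot 3 = -5 + 1 = -4$)
$I = 7$ ($I = \frac{4}{3} - - \frac{17}{3} = \frac{4}{3} + \frac{17}{3} = 7$)
$L{\left(H,A \right)} = -6 - 4 H$ ($L{\left(H,A \right)} = - 4 H - 6 = -6 - 4 H$)
$L{\left(7,\left(-4 + 0\right)^{2} \right)} I = \left(-6 - 28\right) 7 = \left(-34\right) 7 = -238$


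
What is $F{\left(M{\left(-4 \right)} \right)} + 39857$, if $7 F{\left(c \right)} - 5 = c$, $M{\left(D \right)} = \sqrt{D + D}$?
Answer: $\frac{279004}{7} + \frac{2 i \sqrt{2}}{7} \approx 39858.0 + 0.40406 i$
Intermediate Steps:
$M{\left(D \right)} = \sqrt{2} \sqrt{D}$ ($M{\left(D \right)} = \sqrt{2 D} = \sqrt{2} \sqrt{D}$)
$F{\left(c \right)} = \frac{5}{7} + \frac{c}{7}$
$F{\left(M{\left(-4 \right)} \right)} + 39857 = \left(\frac{5}{7} + \frac{\sqrt{2} \sqrt{-4}}{7}\right) + 39857 = \left(\frac{5}{7} + \frac{\sqrt{2} \cdot 2 i}{7}\right) + 39857 = \left(\frac{5}{7} + \frac{2 i \sqrt{2}}{7}\right) + 39857 = \frac{279004}{7} + \frac{2 i \sqrt{2}}{7}$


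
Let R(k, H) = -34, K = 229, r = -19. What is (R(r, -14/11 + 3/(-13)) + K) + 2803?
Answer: 2998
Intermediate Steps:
(R(r, -14/11 + 3/(-13)) + K) + 2803 = (-34 + 229) + 2803 = 195 + 2803 = 2998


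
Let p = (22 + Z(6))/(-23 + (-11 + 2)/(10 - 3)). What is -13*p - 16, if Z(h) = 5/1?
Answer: -263/170 ≈ -1.5471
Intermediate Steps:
Z(h) = 5 (Z(h) = 5*1 = 5)
p = -189/170 (p = (22 + 5)/(-23 + (-11 + 2)/(10 - 3)) = 27/(-23 - 9/7) = 27/(-170/7) = 27*(-7/170) = -189/170 ≈ -1.1118)
-13*p - 16 = -13*(-189/170) - 16 = 2457/170 - 16 = -263/170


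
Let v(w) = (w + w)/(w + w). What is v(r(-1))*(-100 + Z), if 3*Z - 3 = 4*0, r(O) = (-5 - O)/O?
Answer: -99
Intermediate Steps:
r(O) = (-5 - O)/O
v(w) = 1 (v(w) = (2*w)/((2*w)) = (2*w)*(1/(2*w)) = 1)
Z = 1 (Z = 1 + (4*0)/3 = 1 + (⅓)*0 = 1 + 0 = 1)
v(r(-1))*(-100 + Z) = 1*(-100 + 1) = 1*(-99) = -99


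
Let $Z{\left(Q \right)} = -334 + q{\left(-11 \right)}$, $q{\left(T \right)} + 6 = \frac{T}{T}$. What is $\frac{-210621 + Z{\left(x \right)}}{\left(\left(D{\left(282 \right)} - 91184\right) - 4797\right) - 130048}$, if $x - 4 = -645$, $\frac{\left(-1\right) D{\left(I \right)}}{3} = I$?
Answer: $\frac{14064}{15125} \approx 0.92985$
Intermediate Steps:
$D{\left(I \right)} = - 3 I$
$x = -641$ ($x = 4 - 645 = -641$)
$q{\left(T \right)} = -5$ ($q{\left(T \right)} = -6 + \frac{T}{T} = -6 + 1 = -5$)
$Z{\left(Q \right)} = -339$ ($Z{\left(Q \right)} = -334 - 5 = -339$)
$\frac{-210621 + Z{\left(x \right)}}{\left(\left(D{\left(282 \right)} - 91184\right) - 4797\right) - 130048} = \frac{-210621 - 339}{\left(\left(\left(-3\right) 282 - 91184\right) - 4797\right) - 130048} = - \frac{210960}{\left(\left(-846 - 91184\right) - 4797\right) - 130048} = - \frac{210960}{\left(-92030 - 4797\right) - 130048} = - \frac{210960}{-96827 - 130048} = - \frac{210960}{-226875} = \left(-210960\right) \left(- \frac{1}{226875}\right) = \frac{14064}{15125}$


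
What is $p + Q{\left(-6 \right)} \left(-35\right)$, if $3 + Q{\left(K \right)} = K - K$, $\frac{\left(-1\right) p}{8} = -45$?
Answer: $465$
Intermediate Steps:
$p = 360$ ($p = \left(-8\right) \left(-45\right) = 360$)
$Q{\left(K \right)} = -3$ ($Q{\left(K \right)} = -3 + \left(K - K\right) = -3 + 0 = -3$)
$p + Q{\left(-6 \right)} \left(-35\right) = 360 - -105 = 360 + 105 = 465$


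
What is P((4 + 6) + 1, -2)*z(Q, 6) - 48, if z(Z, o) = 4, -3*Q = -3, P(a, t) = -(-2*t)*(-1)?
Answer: -32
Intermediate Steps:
P(a, t) = -2*t
Q = 1 (Q = -⅓*(-3) = 1)
P((4 + 6) + 1, -2)*z(Q, 6) - 48 = -2*(-2)*4 - 48 = 4*4 - 48 = 16 - 48 = -32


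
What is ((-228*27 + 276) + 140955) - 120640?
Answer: 14435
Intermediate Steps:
((-228*27 + 276) + 140955) - 120640 = ((-6156 + 276) + 140955) - 120640 = (-5880 + 140955) - 120640 = 135075 - 120640 = 14435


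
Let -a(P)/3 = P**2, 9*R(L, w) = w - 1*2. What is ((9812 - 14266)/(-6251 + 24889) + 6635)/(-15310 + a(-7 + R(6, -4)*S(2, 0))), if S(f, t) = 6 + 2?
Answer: -185488014/440779381 ≈ -0.42082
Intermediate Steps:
S(f, t) = 8
R(L, w) = -2/9 + w/9 (R(L, w) = (w - 1*2)/9 = (w - 2)/9 = (-2 + w)/9 = -2/9 + w/9)
a(P) = -3*P**2
((9812 - 14266)/(-6251 + 24889) + 6635)/(-15310 + a(-7 + R(6, -4)*S(2, 0))) = ((9812 - 14266)/(-6251 + 24889) + 6635)/(-15310 - 3*(-7 + (-2/9 + (1/9)*(-4))*8)**2) = (-4454/18638 + 6635)/(-15310 - 3*(-7 + (-2/9 - 4/9)*8)**2) = (-4454*1/18638 + 6635)/(-15310 - 3*(-7 - 2/3*8)**2) = (-2227/9319 + 6635)/(-15310 - 3*(-7 - 16/3)**2) = 61829338/(9319*(-15310 - 3*(-37/3)**2)) = 61829338/(9319*(-15310 - 3*1369/9)) = 61829338/(9319*(-15310 - 1369/3)) = 61829338/(9319*(-47299/3)) = (61829338/9319)*(-3/47299) = -185488014/440779381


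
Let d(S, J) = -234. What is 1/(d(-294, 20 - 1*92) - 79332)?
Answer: -1/79566 ≈ -1.2568e-5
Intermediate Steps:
1/(d(-294, 20 - 1*92) - 79332) = 1/(-234 - 79332) = 1/(-79566) = -1/79566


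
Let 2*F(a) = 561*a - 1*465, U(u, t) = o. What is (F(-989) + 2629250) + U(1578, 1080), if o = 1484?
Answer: 2353087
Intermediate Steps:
U(u, t) = 1484
F(a) = -465/2 + 561*a/2 (F(a) = (561*a - 1*465)/2 = (561*a - 465)/2 = (-465 + 561*a)/2 = -465/2 + 561*a/2)
(F(-989) + 2629250) + U(1578, 1080) = ((-465/2 + (561/2)*(-989)) + 2629250) + 1484 = ((-465/2 - 554829/2) + 2629250) + 1484 = (-277647 + 2629250) + 1484 = 2351603 + 1484 = 2353087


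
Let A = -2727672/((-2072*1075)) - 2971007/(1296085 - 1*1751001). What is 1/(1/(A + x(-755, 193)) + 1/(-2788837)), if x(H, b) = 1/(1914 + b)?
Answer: 391381576749370429/50461868090189683 ≈ 7.7560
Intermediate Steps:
A = 140330046917/18094283900 (A = -2727672/(-2227400) - 2971007/(1296085 - 1751001) = -2727672*(-1/2227400) - 2971007/(-454916) = 340959/278425 - 2971007*(-1/454916) = 340959/278425 + 2971007/454916 = 140330046917/18094283900 ≈ 7.7555)
1/(1/(A + x(-755, 193)) + 1/(-2788837)) = 1/(1/(140330046917/18094283900 + 1/(1914 + 193)) + 1/(-2788837)) = 1/(1/(140330046917/18094283900 + 1/2107) - 1/2788837) = 1/(1/(140338634617/18094283900) - 1/2788837) = 1/(18094283900/140338634617 - 1/2788837) = 1/(50461868090189683/391381576749370429) = 391381576749370429/50461868090189683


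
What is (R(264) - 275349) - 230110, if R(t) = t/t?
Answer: -505458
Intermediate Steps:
R(t) = 1
(R(264) - 275349) - 230110 = (1 - 275349) - 230110 = -275348 - 230110 = -505458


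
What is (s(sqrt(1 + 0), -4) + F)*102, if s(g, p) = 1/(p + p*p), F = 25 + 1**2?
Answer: 5321/2 ≈ 2660.5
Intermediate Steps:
F = 26 (F = 25 + 1 = 26)
s(g, p) = 1/(p + p**2)
(s(sqrt(1 + 0), -4) + F)*102 = (1/((-4)*(1 - 4)) + 26)*102 = (-1/4/(-3) + 26)*102 = (-1/4*(-1/3) + 26)*102 = (1/12 + 26)*102 = (313/12)*102 = 5321/2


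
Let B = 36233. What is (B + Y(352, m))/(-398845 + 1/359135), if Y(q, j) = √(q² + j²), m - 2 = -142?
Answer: -13012538455/143239199074 - 718270*√8969/71619599537 ≈ -0.091795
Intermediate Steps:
m = -140 (m = 2 - 142 = -140)
Y(q, j) = √(j² + q²)
(B + Y(352, m))/(-398845 + 1/359135) = (36233 + √((-140)² + 352²))/(-398845 + 1/359135) = (36233 + √(19600 + 123904))/(-398845 + 1/359135) = (36233 + √143504)/(-143239199074/359135) = (36233 + 4*√8969)*(-359135/143239199074) = -13012538455/143239199074 - 718270*√8969/71619599537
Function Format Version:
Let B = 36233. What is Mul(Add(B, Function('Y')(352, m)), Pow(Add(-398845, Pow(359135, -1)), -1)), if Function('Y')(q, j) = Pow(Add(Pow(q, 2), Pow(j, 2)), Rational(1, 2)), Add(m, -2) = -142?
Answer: Add(Rational(-13012538455, 143239199074), Mul(Rational(-718270, 71619599537), Pow(8969, Rational(1, 2)))) ≈ -0.091795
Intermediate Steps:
m = -140 (m = Add(2, -142) = -140)
Function('Y')(q, j) = Pow(Add(Pow(j, 2), Pow(q, 2)), Rational(1, 2))
Mul(Add(B, Function('Y')(352, m)), Pow(Add(-398845, Pow(359135, -1)), -1)) = Mul(Add(36233, Pow(Add(Pow(-140, 2), Pow(352, 2)), Rational(1, 2))), Pow(Add(-398845, Pow(359135, -1)), -1)) = Mul(Add(36233, Pow(Add(19600, 123904), Rational(1, 2))), Pow(Add(-398845, Rational(1, 359135)), -1)) = Mul(Add(36233, Pow(143504, Rational(1, 2))), Pow(Rational(-143239199074, 359135), -1)) = Mul(Add(36233, Mul(4, Pow(8969, Rational(1, 2)))), Rational(-359135, 143239199074)) = Add(Rational(-13012538455, 143239199074), Mul(Rational(-718270, 71619599537), Pow(8969, Rational(1, 2))))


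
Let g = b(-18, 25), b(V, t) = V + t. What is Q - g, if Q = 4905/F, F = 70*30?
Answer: -653/140 ≈ -4.6643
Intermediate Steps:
F = 2100
g = 7 (g = -18 + 25 = 7)
Q = 327/140 (Q = 4905/2100 = 4905*(1/2100) = 327/140 ≈ 2.3357)
Q - g = 327/140 - 1*7 = 327/140 - 7 = -653/140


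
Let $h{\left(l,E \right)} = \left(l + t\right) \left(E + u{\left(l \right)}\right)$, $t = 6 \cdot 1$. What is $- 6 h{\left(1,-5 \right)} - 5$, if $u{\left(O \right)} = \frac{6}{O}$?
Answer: $-47$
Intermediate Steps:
$t = 6$
$h{\left(l,E \right)} = \left(6 + l\right) \left(E + \frac{6}{l}\right)$ ($h{\left(l,E \right)} = \left(l + 6\right) \left(E + \frac{6}{l}\right) = \left(6 + l\right) \left(E + \frac{6}{l}\right)$)
$- 6 h{\left(1,-5 \right)} - 5 = - 6 \left(6 + 6 \left(-5\right) + \frac{36}{1} - 5\right) - 5 = - 6 \left(6 - 30 + 36 \cdot 1 - 5\right) - 5 = - 6 \left(6 - 30 + 36 - 5\right) - 5 = \left(-6\right) 7 - 5 = -42 - 5 = -47$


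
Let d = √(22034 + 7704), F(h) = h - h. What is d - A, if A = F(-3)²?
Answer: √29738 ≈ 172.45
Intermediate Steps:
F(h) = 0
A = 0 (A = 0² = 0)
d = √29738 ≈ 172.45
d - A = √29738 - 1*0 = √29738 + 0 = √29738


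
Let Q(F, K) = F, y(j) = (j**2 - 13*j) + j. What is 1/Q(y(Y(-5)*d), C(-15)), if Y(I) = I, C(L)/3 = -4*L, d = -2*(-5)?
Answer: 1/3100 ≈ 0.00032258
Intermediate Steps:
d = 10
C(L) = -12*L (C(L) = 3*(-4*L) = -12*L)
y(j) = j**2 - 12*j
1/Q(y(Y(-5)*d), C(-15)) = 1/((-5*10)*(-12 - 5*10)) = 1/(-50*(-12 - 50)) = 1/(-50*(-62)) = 1/3100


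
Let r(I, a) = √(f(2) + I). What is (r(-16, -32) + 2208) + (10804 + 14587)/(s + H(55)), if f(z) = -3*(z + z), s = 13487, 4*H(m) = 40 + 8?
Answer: 29831183/13499 + 2*I*√7 ≈ 2209.9 + 5.2915*I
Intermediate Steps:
H(m) = 12 (H(m) = (40 + 8)/4 = (¼)*48 = 12)
f(z) = -6*z
r(I, a) = √(-12 + I) (r(I, a) = √(-6*2 + I) = √(-12 + I))
(r(-16, -32) + 2208) + (10804 + 14587)/(s + H(55)) = (√(-12 - 16) + 2208) + (10804 + 14587)/(13487 + 12) = (√(-28) + 2208) + 25391/13499 = (2*I*√7 + 2208) + 25391*(1/13499) = (2208 + 2*I*√7) + 25391/13499 = 29831183/13499 + 2*I*√7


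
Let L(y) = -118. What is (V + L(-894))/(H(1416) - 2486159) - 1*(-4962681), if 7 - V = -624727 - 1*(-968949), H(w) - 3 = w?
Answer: 12330972332273/2484740 ≈ 4.9627e+6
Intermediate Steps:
H(w) = 3 + w
V = -344215 (V = 7 - (-624727 - 1*(-968949)) = 7 - (-624727 + 968949) = 7 - 1*344222 = 7 - 344222 = -344215)
(V + L(-894))/(H(1416) - 2486159) - 1*(-4962681) = (-344215 - 118)/((3 + 1416) - 2486159) - 1*(-4962681) = -344333/(1419 - 2486159) + 4962681 = -344333/(-2484740) + 4962681 = -344333*(-1/2484740) + 4962681 = 344333/2484740 + 4962681 = 12330972332273/2484740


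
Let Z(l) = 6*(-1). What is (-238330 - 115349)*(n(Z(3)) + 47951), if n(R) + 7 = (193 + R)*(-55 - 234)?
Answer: 2157088221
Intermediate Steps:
Z(l) = -6
n(R) = -55784 - 289*R (n(R) = -7 + (193 + R)*(-55 - 234) = -7 + (193 + R)*(-289) = -7 + (-55777 - 289*R) = -55784 - 289*R)
(-238330 - 115349)*(n(Z(3)) + 47951) = (-238330 - 115349)*((-55784 - 289*(-6)) + 47951) = -353679*((-55784 + 1734) + 47951) = -353679*(-54050 + 47951) = -353679*(-6099) = 2157088221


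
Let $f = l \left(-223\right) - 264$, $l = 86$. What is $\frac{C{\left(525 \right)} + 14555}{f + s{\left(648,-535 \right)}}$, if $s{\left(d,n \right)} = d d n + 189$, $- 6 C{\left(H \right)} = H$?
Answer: $- \frac{28935}{449335786} \approx -6.4395 \cdot 10^{-5}$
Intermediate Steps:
$C{\left(H \right)} = - \frac{H}{6}$
$s{\left(d,n \right)} = 189 + n d^{2}$ ($s{\left(d,n \right)} = d^{2} n + 189 = n d^{2} + 189 = 189 + n d^{2}$)
$f = -19442$ ($f = 86 \left(-223\right) - 264 = -19178 - 264 = -19442$)
$\frac{C{\left(525 \right)} + 14555}{f + s{\left(648,-535 \right)}} = \frac{\left(- \frac{1}{6}\right) 525 + 14555}{-19442 + \left(189 - 535 \cdot 648^{2}\right)} = \frac{- \frac{175}{2} + 14555}{-19442 + \left(189 - 224648640\right)} = \frac{28935}{2 \left(-19442 + \left(189 - 224648640\right)\right)} = \frac{28935}{2 \left(-19442 - 224648451\right)} = \frac{28935}{2 \left(-224667893\right)} = \frac{28935}{2} \left(- \frac{1}{224667893}\right) = - \frac{28935}{449335786}$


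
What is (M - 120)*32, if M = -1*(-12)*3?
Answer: -2688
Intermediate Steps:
M = 36 (M = 12*3 = 36)
(M - 120)*32 = (36 - 120)*32 = -84*32 = -2688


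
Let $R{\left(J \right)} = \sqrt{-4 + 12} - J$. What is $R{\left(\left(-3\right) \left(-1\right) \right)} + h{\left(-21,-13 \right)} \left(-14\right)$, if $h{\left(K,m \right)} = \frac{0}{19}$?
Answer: $-3 + 2 \sqrt{2} \approx -0.17157$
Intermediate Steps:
$h{\left(K,m \right)} = 0$ ($h{\left(K,m \right)} = 0 \cdot \frac{1}{19} = 0$)
$R{\left(J \right)} = - J + 2 \sqrt{2}$ ($R{\left(J \right)} = \sqrt{8} - J = 2 \sqrt{2} - J = - J + 2 \sqrt{2}$)
$R{\left(\left(-3\right) \left(-1\right) \right)} + h{\left(-21,-13 \right)} \left(-14\right) = \left(- \left(-3\right) \left(-1\right) + 2 \sqrt{2}\right) + 0 \left(-14\right) = \left(\left(-1\right) 3 + 2 \sqrt{2}\right) + 0 = \left(-3 + 2 \sqrt{2}\right) + 0 = -3 + 2 \sqrt{2}$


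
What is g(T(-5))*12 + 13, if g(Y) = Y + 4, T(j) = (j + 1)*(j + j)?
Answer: 541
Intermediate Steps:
T(j) = 2*j*(1 + j) (T(j) = (1 + j)*(2*j) = 2*j*(1 + j))
g(Y) = 4 + Y
g(T(-5))*12 + 13 = (4 + 2*(-5)*(1 - 5))*12 + 13 = (4 + 2*(-5)*(-4))*12 + 13 = (4 + 40)*12 + 13 = 44*12 + 13 = 528 + 13 = 541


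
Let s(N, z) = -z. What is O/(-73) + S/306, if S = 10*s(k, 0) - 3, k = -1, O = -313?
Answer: 31853/7446 ≈ 4.2779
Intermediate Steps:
S = -3 (S = 10*(-1*0) - 3 = 10*0 - 3 = 0 - 3 = -3)
O/(-73) + S/306 = -313/(-73) - 3/306 = -313*(-1/73) - 3*1/306 = 313/73 - 1/102 = 31853/7446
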